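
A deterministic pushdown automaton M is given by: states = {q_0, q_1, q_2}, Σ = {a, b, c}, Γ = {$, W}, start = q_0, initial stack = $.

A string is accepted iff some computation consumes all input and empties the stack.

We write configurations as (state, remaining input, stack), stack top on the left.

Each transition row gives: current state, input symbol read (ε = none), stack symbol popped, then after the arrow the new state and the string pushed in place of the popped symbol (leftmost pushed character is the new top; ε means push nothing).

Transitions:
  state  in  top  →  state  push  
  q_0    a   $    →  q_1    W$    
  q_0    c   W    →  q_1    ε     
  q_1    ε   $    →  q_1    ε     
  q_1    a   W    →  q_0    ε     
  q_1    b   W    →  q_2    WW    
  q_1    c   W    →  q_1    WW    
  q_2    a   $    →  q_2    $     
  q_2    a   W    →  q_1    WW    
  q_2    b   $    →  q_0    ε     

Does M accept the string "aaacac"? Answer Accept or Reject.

Accept

(q_0, aaacac, $)
  read a, top $: go to q_1, push W$ → (q_1, aacac, W$)
  read a, top W: go to q_0, push ε → (q_0, acac, $)
  read a, top $: go to q_1, push W$ → (q_1, cac, W$)
  read c, top W: go to q_1, push WW → (q_1, ac, WW$)
  read a, top W: go to q_0, push ε → (q_0, c, W$)
  read c, top W: go to q_1, push ε → (q_1, ε, $)
  ε-move, top $: go to q_1, push ε → (q_1, ε, ε)
All input consumed and the stack is empty.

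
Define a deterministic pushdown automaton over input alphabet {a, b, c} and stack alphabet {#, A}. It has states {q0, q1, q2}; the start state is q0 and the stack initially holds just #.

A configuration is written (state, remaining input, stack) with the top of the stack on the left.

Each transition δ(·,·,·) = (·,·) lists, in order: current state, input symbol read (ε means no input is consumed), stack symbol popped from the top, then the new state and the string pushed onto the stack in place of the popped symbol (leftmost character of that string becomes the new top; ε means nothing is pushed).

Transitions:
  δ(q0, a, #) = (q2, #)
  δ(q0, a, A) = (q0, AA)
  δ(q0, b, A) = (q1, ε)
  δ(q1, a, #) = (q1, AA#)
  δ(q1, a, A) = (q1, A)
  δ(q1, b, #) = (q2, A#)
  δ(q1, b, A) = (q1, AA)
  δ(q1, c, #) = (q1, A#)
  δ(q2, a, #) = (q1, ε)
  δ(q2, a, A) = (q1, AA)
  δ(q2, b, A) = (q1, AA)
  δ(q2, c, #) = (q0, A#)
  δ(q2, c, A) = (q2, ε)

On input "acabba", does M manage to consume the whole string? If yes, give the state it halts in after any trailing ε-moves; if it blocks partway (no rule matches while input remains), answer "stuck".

(q0, acabba, #)
  read a, top #: go to q2, push # → (q2, cabba, #)
  read c, top #: go to q0, push A# → (q0, abba, A#)
  read a, top A: go to q0, push AA → (q0, bba, AA#)
  read b, top A: go to q1, push ε → (q1, ba, A#)
  read b, top A: go to q1, push AA → (q1, a, AA#)
  read a, top A: go to q1, push A → (q1, ε, AA#)
All input consumed; M is in state q1.

q1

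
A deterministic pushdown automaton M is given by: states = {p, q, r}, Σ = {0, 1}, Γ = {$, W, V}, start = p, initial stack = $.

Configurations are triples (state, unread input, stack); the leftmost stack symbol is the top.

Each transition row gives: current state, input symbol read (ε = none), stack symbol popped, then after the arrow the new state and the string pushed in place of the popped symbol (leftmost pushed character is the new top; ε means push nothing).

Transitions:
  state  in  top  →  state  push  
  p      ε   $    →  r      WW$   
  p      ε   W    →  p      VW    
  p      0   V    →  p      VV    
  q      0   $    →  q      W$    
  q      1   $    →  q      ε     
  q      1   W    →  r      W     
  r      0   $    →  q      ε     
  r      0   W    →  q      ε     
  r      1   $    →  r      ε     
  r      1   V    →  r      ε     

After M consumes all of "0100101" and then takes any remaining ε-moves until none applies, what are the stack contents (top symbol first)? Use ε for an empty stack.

(p, 0100101, $)
  ε-move, top $: go to r, push WW$ → (r, 0100101, WW$)
  read 0, top W: go to q, push ε → (q, 100101, W$)
  read 1, top W: go to r, push W → (r, 00101, W$)
  read 0, top W: go to q, push ε → (q, 0101, $)
  read 0, top $: go to q, push W$ → (q, 101, W$)
  read 1, top W: go to r, push W → (r, 01, W$)
  read 0, top W: go to q, push ε → (q, 1, $)
  read 1, top $: go to q, push ε → (q, ε, ε)
All input consumed in state q with stack ε.

ε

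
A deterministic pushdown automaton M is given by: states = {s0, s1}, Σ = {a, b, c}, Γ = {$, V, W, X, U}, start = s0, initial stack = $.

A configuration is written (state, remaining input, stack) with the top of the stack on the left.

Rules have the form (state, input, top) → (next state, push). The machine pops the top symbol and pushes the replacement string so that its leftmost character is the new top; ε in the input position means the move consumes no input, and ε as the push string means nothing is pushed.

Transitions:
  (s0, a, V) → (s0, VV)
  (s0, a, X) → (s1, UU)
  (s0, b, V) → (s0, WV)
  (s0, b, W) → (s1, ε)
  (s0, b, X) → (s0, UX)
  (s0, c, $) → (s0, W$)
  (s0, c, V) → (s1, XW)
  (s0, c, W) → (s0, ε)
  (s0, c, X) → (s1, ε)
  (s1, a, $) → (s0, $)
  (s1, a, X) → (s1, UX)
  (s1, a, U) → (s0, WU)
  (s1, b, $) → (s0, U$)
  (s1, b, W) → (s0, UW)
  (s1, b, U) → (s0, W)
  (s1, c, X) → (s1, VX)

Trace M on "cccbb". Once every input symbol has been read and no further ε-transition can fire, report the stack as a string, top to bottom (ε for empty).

(s0, cccbb, $)
  read c, top $: go to s0, push W$ → (s0, ccbb, W$)
  read c, top W: go to s0, push ε → (s0, cbb, $)
  read c, top $: go to s0, push W$ → (s0, bb, W$)
  read b, top W: go to s1, push ε → (s1, b, $)
  read b, top $: go to s0, push U$ → (s0, ε, U$)
All input consumed in state s0 with stack U$.

U$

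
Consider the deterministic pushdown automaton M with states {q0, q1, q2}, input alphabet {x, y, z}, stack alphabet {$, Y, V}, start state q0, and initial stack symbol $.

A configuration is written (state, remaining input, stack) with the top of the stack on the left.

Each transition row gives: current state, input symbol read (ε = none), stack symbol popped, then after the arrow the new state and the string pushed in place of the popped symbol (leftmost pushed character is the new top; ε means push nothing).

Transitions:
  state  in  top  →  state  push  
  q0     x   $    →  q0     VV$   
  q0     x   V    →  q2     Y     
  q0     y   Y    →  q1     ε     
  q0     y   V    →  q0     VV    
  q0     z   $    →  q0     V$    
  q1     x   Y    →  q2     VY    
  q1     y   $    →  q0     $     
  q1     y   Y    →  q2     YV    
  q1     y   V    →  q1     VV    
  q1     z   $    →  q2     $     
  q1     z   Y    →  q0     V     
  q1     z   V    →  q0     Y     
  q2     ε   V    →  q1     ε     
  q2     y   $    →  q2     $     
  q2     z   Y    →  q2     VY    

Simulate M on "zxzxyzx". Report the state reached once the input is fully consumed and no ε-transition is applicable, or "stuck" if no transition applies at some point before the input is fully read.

q1

(q0, zxzxyzx, $)
  read z, top $: go to q0, push V$ → (q0, xzxyzx, V$)
  read x, top V: go to q2, push Y → (q2, zxyzx, Y$)
  read z, top Y: go to q2, push VY → (q2, xyzx, VY$)
  ε-move, top V: go to q1, push ε → (q1, xyzx, Y$)
  read x, top Y: go to q2, push VY → (q2, yzx, VY$)
  ε-move, top V: go to q1, push ε → (q1, yzx, Y$)
  read y, top Y: go to q2, push YV → (q2, zx, YV$)
  read z, top Y: go to q2, push VY → (q2, x, VYV$)
  ε-move, top V: go to q1, push ε → (q1, x, YV$)
  read x, top Y: go to q2, push VY → (q2, ε, VYV$)
  ε-move, top V: go to q1, push ε → (q1, ε, YV$)
All input consumed; M is in state q1.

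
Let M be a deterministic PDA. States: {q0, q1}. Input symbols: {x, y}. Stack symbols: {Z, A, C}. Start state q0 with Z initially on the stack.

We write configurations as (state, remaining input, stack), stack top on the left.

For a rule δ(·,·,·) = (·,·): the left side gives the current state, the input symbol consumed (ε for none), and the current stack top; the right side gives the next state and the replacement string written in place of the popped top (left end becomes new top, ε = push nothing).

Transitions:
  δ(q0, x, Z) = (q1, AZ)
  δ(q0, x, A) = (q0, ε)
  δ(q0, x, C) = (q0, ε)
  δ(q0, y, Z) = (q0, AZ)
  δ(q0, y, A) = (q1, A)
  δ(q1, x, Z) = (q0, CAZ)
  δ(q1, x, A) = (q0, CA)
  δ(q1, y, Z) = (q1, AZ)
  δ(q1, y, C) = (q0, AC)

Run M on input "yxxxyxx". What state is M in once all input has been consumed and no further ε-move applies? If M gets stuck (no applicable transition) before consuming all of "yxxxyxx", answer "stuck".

stuck

(q0, yxxxyxx, Z)
  read y, top Z: go to q0, push AZ → (q0, xxxyxx, AZ)
  read x, top A: go to q0, push ε → (q0, xxyxx, Z)
  read x, top Z: go to q1, push AZ → (q1, xyxx, AZ)
  read x, top A: go to q0, push CA → (q0, yxx, CAZ)
No transition for (q0, y, top C); M blocks with input yxx remaining.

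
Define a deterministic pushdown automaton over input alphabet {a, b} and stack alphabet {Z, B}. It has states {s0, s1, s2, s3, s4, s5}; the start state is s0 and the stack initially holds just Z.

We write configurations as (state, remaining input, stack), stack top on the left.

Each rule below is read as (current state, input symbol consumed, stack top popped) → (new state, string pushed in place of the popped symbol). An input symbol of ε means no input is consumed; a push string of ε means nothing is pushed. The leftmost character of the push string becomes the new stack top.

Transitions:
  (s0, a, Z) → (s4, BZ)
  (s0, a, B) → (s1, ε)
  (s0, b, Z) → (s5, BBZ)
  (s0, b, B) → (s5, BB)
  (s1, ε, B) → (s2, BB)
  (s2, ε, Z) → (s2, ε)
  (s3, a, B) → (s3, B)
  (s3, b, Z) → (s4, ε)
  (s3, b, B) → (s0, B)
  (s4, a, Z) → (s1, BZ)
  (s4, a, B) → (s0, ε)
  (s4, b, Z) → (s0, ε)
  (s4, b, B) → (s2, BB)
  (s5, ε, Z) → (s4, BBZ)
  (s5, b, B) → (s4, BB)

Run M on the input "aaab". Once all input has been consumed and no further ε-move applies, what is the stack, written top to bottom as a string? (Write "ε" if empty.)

BBZ

(s0, aaab, Z)
  read a, top Z: go to s4, push BZ → (s4, aab, BZ)
  read a, top B: go to s0, push ε → (s0, ab, Z)
  read a, top Z: go to s4, push BZ → (s4, b, BZ)
  read b, top B: go to s2, push BB → (s2, ε, BBZ)
All input consumed in state s2 with stack BBZ.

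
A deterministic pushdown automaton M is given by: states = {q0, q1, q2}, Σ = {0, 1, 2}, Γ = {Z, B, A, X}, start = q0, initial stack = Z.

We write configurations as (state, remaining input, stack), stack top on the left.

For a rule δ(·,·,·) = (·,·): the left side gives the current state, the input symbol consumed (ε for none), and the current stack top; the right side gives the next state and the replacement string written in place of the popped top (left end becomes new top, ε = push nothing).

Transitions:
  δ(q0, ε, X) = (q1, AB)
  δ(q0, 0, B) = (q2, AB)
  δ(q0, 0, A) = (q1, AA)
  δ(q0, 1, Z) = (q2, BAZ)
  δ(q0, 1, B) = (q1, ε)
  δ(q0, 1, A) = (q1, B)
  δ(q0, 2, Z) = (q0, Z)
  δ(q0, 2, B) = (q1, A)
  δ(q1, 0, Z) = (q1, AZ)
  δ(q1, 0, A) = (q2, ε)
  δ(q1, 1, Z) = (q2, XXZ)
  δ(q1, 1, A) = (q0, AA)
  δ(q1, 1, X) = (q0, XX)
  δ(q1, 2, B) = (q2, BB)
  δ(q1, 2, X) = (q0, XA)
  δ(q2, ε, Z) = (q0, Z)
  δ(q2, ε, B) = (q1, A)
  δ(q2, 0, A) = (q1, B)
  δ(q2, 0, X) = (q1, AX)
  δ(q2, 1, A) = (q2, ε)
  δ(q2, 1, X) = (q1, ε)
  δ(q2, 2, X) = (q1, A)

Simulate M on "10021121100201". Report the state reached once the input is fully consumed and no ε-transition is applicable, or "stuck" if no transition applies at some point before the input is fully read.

stuck

(q0, 10021121100201, Z)
  read 1, top Z: go to q2, push BAZ → (q2, 0021121100201, BAZ)
  ε-move, top B: go to q1, push A → (q1, 0021121100201, AAZ)
  read 0, top A: go to q2, push ε → (q2, 021121100201, AZ)
  read 0, top A: go to q1, push B → (q1, 21121100201, BZ)
  read 2, top B: go to q2, push BB → (q2, 1121100201, BBZ)
  ε-move, top B: go to q1, push A → (q1, 1121100201, ABZ)
  read 1, top A: go to q0, push AA → (q0, 121100201, AABZ)
  read 1, top A: go to q1, push B → (q1, 21100201, BABZ)
  read 2, top B: go to q2, push BB → (q2, 1100201, BBABZ)
  ε-move, top B: go to q1, push A → (q1, 1100201, ABABZ)
  read 1, top A: go to q0, push AA → (q0, 100201, AABABZ)
  read 1, top A: go to q1, push B → (q1, 00201, BABABZ)
No transition for (q1, 0, top B); M blocks with input 00201 remaining.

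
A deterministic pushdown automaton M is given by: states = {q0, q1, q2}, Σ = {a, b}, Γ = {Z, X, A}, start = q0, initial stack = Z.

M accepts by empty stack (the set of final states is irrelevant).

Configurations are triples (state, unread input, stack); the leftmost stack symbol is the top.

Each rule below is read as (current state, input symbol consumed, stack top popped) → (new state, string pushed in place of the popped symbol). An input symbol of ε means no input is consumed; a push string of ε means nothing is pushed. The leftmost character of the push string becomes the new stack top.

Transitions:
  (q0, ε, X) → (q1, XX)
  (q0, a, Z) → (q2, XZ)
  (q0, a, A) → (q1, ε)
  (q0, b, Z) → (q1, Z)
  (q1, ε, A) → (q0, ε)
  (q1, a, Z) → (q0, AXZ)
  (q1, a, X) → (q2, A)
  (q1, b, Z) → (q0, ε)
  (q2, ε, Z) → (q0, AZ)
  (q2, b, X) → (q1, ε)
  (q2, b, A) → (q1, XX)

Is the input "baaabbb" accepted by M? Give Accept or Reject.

Reject

(q0, baaabbb, Z)
  read b, top Z: go to q1, push Z → (q1, aaabbb, Z)
  read a, top Z: go to q0, push AXZ → (q0, aabbb, AXZ)
  read a, top A: go to q1, push ε → (q1, abbb, XZ)
  read a, top X: go to q2, push A → (q2, bbb, AZ)
  read b, top A: go to q1, push XX → (q1, bb, XXZ)
No transition applies at (q1, bb, XXZ); input not fully consumed.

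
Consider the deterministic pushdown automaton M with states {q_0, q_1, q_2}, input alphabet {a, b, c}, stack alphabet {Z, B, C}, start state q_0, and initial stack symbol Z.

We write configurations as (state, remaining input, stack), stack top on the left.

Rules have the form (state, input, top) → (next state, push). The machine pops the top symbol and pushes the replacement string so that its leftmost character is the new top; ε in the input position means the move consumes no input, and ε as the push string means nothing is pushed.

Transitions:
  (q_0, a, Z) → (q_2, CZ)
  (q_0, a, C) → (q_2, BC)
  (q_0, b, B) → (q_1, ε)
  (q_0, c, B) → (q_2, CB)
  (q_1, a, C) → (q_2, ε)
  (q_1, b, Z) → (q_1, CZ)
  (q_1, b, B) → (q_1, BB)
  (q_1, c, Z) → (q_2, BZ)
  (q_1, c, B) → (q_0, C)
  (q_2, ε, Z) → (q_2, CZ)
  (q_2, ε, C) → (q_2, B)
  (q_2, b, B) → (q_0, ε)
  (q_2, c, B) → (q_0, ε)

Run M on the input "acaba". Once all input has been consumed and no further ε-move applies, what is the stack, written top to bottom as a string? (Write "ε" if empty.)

BZ

(q_0, acaba, Z)
  read a, top Z: go to q_2, push CZ → (q_2, caba, CZ)
  ε-move, top C: go to q_2, push B → (q_2, caba, BZ)
  read c, top B: go to q_0, push ε → (q_0, aba, Z)
  read a, top Z: go to q_2, push CZ → (q_2, ba, CZ)
  ε-move, top C: go to q_2, push B → (q_2, ba, BZ)
  read b, top B: go to q_0, push ε → (q_0, a, Z)
  read a, top Z: go to q_2, push CZ → (q_2, ε, CZ)
  ε-move, top C: go to q_2, push B → (q_2, ε, BZ)
All input consumed in state q_2 with stack BZ.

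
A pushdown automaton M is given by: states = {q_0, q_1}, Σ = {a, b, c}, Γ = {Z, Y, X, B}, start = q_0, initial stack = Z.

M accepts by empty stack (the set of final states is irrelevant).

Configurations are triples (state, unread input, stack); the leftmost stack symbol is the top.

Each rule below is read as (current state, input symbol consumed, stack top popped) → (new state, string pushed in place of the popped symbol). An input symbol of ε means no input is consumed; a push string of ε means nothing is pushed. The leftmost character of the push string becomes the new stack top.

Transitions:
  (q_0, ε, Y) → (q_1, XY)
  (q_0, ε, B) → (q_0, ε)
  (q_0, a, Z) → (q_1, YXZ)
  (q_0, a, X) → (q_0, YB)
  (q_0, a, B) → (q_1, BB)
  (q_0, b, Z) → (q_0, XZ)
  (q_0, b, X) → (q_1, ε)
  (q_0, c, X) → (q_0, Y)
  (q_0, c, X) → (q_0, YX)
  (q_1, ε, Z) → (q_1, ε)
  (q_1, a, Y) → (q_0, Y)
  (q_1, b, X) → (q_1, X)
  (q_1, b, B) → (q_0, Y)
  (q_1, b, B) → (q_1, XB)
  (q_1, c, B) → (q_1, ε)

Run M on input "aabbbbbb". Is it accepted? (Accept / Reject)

Reject

No computation consumes all input and empties the stack.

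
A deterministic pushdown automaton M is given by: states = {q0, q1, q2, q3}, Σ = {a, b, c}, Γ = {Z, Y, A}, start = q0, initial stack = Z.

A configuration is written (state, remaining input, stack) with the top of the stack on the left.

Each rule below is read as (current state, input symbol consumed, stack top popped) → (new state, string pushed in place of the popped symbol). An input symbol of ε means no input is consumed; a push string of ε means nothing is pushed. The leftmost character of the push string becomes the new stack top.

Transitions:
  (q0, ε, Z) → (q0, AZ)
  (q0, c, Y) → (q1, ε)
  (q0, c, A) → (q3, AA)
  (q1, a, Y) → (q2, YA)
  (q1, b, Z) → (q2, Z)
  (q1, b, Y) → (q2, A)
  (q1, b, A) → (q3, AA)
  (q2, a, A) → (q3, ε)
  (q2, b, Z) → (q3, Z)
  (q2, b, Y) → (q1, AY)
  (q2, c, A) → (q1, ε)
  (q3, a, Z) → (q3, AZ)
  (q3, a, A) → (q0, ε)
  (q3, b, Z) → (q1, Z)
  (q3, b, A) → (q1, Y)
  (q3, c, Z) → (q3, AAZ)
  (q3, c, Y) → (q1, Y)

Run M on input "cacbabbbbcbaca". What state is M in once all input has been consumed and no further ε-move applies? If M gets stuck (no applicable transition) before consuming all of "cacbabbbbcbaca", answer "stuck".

q0

(q0, cacbabbbbcbaca, Z)
  ε-move, top Z: go to q0, push AZ → (q0, cacbabbbbcbaca, AZ)
  read c, top A: go to q3, push AA → (q3, acbabbbbcbaca, AAZ)
  read a, top A: go to q0, push ε → (q0, cbabbbbcbaca, AZ)
  read c, top A: go to q3, push AA → (q3, babbbbcbaca, AAZ)
  read b, top A: go to q1, push Y → (q1, abbbbcbaca, YAZ)
  read a, top Y: go to q2, push YA → (q2, bbbbcbaca, YAAZ)
  read b, top Y: go to q1, push AY → (q1, bbbcbaca, AYAAZ)
  read b, top A: go to q3, push AA → (q3, bbcbaca, AAYAAZ)
  read b, top A: go to q1, push Y → (q1, bcbaca, YAYAAZ)
  read b, top Y: go to q2, push A → (q2, cbaca, AAYAAZ)
  read c, top A: go to q1, push ε → (q1, baca, AYAAZ)
  read b, top A: go to q3, push AA → (q3, aca, AAYAAZ)
  read a, top A: go to q0, push ε → (q0, ca, AYAAZ)
  read c, top A: go to q3, push AA → (q3, a, AAYAAZ)
  read a, top A: go to q0, push ε → (q0, ε, AYAAZ)
All input consumed; M is in state q0.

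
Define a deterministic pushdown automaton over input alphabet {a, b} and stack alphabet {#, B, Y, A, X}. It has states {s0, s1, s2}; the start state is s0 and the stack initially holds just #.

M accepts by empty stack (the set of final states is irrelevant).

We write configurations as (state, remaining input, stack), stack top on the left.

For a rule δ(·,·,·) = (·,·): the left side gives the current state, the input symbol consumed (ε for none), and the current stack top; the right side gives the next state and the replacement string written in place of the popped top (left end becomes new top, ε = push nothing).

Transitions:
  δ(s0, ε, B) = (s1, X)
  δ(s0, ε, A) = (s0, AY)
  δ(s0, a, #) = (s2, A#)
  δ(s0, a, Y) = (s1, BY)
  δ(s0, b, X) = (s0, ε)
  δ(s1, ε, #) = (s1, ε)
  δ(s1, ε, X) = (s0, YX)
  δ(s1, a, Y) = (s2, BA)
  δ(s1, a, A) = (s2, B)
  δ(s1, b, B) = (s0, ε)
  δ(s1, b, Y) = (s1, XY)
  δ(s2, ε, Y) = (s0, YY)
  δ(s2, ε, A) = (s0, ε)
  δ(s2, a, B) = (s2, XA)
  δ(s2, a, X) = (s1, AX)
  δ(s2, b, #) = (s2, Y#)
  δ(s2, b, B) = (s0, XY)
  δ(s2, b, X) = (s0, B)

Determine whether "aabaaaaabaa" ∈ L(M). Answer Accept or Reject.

Reject

(s0, aabaaaaabaa, #)
  read a, top #: go to s2, push A# → (s2, abaaaaabaa, A#)
  ε-move, top A: go to s0, push ε → (s0, abaaaaabaa, #)
  read a, top #: go to s2, push A# → (s2, baaaaabaa, A#)
  ε-move, top A: go to s0, push ε → (s0, baaaaabaa, #)
No transition applies at (s0, baaaaabaa, #); input not fully consumed.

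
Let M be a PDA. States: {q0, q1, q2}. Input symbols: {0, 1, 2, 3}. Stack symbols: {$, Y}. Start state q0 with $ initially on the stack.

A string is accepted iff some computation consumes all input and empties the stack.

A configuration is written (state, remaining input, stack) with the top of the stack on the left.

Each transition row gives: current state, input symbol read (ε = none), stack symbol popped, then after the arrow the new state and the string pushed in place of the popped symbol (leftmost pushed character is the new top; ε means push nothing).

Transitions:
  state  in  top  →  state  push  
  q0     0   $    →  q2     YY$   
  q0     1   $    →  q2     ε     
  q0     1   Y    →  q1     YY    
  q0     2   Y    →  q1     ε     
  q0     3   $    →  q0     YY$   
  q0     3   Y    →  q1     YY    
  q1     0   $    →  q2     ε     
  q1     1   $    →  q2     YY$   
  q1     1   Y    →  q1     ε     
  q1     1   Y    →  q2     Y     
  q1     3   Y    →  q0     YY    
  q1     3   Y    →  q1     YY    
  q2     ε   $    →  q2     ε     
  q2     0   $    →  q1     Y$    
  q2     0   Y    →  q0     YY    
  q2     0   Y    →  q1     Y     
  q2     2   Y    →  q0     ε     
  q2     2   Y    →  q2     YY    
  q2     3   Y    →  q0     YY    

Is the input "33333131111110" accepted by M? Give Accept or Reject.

Accept

One accepting computation: (q0, 33333131111110, $) ⊢ (q0, 3333131111110, YY$) ⊢ (q1, 333131111110, YYY$) ⊢ (q0, 33131111110, YYYY$) ⊢ (q1, 3131111110, YYYYY$) ⊢ (q1, 131111110, YYYYYY$) ⊢ (q1, 31111110, YYYYY$) ⊢ (q1, 1111110, YYYYYY$) ⊢ (q1, 111110, YYYYY$) ⊢ (q1, 11110, YYYY$) ⊢ (q1, 1110, YYY$) ⊢ (q1, 110, YY$) ⊢ (q1, 10, Y$) ⊢ (q1, 0, $) ⊢ (q2, ε, ε)
All input consumed and the stack is empty.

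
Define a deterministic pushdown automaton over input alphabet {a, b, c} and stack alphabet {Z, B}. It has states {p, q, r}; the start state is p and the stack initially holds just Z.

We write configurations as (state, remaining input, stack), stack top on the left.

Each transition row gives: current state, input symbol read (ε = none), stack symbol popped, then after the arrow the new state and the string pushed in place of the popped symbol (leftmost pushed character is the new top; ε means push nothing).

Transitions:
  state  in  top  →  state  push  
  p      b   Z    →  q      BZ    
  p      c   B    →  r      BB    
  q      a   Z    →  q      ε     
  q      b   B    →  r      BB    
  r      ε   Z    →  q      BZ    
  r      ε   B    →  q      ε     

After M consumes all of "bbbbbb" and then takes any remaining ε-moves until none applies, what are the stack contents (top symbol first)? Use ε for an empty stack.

(p, bbbbbb, Z) ⊢ (q, bbbbb, BZ) ⊢ (r, bbbb, BBZ) ⊢ (q, bbbb, BZ) ⊢ (r, bbb, BBZ) ⊢ (q, bbb, BZ) ⊢ (r, bb, BBZ) ⊢ (q, bb, BZ) ⊢ (r, b, BBZ) ⊢ (q, b, BZ) ⊢ (r, ε, BBZ) ⊢ (q, ε, BZ)
All input consumed in state q with stack BZ.

BZ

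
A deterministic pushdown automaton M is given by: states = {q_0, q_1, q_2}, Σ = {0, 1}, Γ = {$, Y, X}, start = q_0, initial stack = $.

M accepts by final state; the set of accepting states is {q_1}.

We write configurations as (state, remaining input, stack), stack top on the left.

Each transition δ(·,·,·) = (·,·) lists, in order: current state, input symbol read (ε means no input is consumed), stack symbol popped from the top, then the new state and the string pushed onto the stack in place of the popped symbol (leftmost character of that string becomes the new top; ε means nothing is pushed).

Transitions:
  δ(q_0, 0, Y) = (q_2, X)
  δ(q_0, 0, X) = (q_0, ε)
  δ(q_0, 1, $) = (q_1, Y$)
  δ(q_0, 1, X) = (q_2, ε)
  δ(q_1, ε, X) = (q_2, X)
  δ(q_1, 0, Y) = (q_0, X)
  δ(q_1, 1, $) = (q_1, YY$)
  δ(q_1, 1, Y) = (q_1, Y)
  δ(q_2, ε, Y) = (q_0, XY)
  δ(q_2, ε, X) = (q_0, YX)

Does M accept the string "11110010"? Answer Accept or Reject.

(q_0, 11110010, $)
  read 1, top $: go to q_1, push Y$ → (q_1, 1110010, Y$)
  read 1, top Y: go to q_1, push Y → (q_1, 110010, Y$)
  read 1, top Y: go to q_1, push Y → (q_1, 10010, Y$)
  read 1, top Y: go to q_1, push Y → (q_1, 0010, Y$)
  read 0, top Y: go to q_0, push X → (q_0, 010, X$)
  read 0, top X: go to q_0, push ε → (q_0, 10, $)
  read 1, top $: go to q_1, push Y$ → (q_1, 0, Y$)
  read 0, top Y: go to q_0, push X → (q_0, ε, X$)
All input consumed; state q_0 ∉ F and no further ε-move applies.

Reject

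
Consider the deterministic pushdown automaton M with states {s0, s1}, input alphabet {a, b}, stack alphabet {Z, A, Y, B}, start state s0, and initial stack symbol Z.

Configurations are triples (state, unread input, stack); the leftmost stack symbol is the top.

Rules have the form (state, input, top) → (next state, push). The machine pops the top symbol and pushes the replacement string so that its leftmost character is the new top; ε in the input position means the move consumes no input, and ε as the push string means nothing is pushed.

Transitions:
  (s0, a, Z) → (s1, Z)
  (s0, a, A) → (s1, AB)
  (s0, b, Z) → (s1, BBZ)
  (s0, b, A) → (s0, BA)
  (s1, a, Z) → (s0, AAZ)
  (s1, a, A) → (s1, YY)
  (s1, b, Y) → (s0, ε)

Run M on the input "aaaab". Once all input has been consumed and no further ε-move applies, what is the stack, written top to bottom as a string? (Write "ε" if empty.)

YBAZ

(s0, aaaab, Z)
  read a, top Z: go to s1, push Z → (s1, aaab, Z)
  read a, top Z: go to s0, push AAZ → (s0, aab, AAZ)
  read a, top A: go to s1, push AB → (s1, ab, ABAZ)
  read a, top A: go to s1, push YY → (s1, b, YYBAZ)
  read b, top Y: go to s0, push ε → (s0, ε, YBAZ)
All input consumed in state s0 with stack YBAZ.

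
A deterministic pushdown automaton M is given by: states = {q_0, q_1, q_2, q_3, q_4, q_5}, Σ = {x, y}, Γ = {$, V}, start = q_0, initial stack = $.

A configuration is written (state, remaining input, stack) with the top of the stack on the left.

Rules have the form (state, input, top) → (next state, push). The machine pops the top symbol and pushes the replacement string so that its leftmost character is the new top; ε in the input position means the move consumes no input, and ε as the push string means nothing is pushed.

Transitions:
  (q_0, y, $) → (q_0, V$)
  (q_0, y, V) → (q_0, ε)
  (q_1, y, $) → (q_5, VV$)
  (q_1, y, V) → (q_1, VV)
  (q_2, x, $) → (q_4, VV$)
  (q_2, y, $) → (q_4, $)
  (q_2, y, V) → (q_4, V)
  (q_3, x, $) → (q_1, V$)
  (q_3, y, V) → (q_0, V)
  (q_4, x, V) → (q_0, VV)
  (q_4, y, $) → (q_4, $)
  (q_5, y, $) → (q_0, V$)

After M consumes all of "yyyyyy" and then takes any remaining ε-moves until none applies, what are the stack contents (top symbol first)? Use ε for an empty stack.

$

(q_0, yyyyyy, $)
  read y, top $: go to q_0, push V$ → (q_0, yyyyy, V$)
  read y, top V: go to q_0, push ε → (q_0, yyyy, $)
  read y, top $: go to q_0, push V$ → (q_0, yyy, V$)
  read y, top V: go to q_0, push ε → (q_0, yy, $)
  read y, top $: go to q_0, push V$ → (q_0, y, V$)
  read y, top V: go to q_0, push ε → (q_0, ε, $)
All input consumed in state q_0 with stack $.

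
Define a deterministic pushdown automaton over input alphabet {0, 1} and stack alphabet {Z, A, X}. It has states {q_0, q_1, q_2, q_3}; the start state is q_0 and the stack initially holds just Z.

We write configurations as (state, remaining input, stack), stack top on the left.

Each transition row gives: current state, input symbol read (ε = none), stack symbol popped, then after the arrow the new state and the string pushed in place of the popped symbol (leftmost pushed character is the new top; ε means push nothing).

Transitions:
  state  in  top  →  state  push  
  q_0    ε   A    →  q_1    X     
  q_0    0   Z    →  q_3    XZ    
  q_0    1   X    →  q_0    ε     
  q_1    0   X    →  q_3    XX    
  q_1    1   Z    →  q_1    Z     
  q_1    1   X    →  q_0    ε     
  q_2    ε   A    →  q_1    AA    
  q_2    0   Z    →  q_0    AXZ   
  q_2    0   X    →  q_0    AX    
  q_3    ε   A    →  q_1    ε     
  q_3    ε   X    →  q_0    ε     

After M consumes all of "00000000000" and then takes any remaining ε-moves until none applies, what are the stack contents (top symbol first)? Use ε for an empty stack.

Z

(q_0, 00000000000, Z)
  read 0, top Z: go to q_3, push XZ → (q_3, 0000000000, XZ)
  ε-move, top X: go to q_0, push ε → (q_0, 0000000000, Z)
  read 0, top Z: go to q_3, push XZ → (q_3, 000000000, XZ)
  ε-move, top X: go to q_0, push ε → (q_0, 000000000, Z)
  read 0, top Z: go to q_3, push XZ → (q_3, 00000000, XZ)
  ε-move, top X: go to q_0, push ε → (q_0, 00000000, Z)
  read 0, top Z: go to q_3, push XZ → (q_3, 0000000, XZ)
  ε-move, top X: go to q_0, push ε → (q_0, 0000000, Z)
  read 0, top Z: go to q_3, push XZ → (q_3, 000000, XZ)
  ε-move, top X: go to q_0, push ε → (q_0, 000000, Z)
  read 0, top Z: go to q_3, push XZ → (q_3, 00000, XZ)
  ε-move, top X: go to q_0, push ε → (q_0, 00000, Z)
  read 0, top Z: go to q_3, push XZ → (q_3, 0000, XZ)
  ε-move, top X: go to q_0, push ε → (q_0, 0000, Z)
  read 0, top Z: go to q_3, push XZ → (q_3, 000, XZ)
  ε-move, top X: go to q_0, push ε → (q_0, 000, Z)
  read 0, top Z: go to q_3, push XZ → (q_3, 00, XZ)
  ε-move, top X: go to q_0, push ε → (q_0, 00, Z)
  read 0, top Z: go to q_3, push XZ → (q_3, 0, XZ)
  ε-move, top X: go to q_0, push ε → (q_0, 0, Z)
  read 0, top Z: go to q_3, push XZ → (q_3, ε, XZ)
  ε-move, top X: go to q_0, push ε → (q_0, ε, Z)
All input consumed in state q_0 with stack Z.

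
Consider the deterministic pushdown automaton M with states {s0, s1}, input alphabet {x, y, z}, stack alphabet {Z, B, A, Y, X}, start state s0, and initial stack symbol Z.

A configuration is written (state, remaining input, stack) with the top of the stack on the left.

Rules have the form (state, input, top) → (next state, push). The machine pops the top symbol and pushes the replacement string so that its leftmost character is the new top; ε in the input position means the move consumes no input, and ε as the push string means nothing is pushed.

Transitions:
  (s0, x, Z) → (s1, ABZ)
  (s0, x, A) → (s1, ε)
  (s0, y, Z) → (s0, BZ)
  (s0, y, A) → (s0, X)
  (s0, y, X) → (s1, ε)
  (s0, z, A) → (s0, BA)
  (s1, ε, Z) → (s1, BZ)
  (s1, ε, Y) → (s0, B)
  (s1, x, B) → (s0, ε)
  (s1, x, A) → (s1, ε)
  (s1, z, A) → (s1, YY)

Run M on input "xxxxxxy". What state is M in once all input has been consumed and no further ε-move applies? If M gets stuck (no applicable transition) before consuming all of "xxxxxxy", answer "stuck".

(s0, xxxxxxy, Z)
  read x, top Z: go to s1, push ABZ → (s1, xxxxxy, ABZ)
  read x, top A: go to s1, push ε → (s1, xxxxy, BZ)
  read x, top B: go to s0, push ε → (s0, xxxy, Z)
  read x, top Z: go to s1, push ABZ → (s1, xxy, ABZ)
  read x, top A: go to s1, push ε → (s1, xy, BZ)
  read x, top B: go to s0, push ε → (s0, y, Z)
  read y, top Z: go to s0, push BZ → (s0, ε, BZ)
All input consumed; M is in state s0.

s0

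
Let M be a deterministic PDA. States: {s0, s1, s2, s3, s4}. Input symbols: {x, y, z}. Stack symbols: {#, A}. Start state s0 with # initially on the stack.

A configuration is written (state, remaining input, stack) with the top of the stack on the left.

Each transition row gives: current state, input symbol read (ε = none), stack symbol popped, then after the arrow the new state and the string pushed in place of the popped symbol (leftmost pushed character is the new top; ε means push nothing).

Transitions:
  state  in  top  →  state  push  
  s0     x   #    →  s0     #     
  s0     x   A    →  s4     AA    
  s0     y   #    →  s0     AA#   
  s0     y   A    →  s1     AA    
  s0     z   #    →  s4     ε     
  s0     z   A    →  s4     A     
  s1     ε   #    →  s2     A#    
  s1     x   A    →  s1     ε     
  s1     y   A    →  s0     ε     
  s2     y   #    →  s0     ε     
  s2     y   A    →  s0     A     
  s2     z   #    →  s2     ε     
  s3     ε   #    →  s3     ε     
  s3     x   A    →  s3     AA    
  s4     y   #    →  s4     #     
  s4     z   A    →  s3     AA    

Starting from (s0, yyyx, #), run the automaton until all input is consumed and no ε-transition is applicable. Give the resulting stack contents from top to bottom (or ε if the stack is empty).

(s0, yyyx, #)
  read y, top #: go to s0, push AA# → (s0, yyx, AA#)
  read y, top A: go to s1, push AA → (s1, yx, AAA#)
  read y, top A: go to s0, push ε → (s0, x, AA#)
  read x, top A: go to s4, push AA → (s4, ε, AAA#)
All input consumed in state s4 with stack AAA#.

AAA#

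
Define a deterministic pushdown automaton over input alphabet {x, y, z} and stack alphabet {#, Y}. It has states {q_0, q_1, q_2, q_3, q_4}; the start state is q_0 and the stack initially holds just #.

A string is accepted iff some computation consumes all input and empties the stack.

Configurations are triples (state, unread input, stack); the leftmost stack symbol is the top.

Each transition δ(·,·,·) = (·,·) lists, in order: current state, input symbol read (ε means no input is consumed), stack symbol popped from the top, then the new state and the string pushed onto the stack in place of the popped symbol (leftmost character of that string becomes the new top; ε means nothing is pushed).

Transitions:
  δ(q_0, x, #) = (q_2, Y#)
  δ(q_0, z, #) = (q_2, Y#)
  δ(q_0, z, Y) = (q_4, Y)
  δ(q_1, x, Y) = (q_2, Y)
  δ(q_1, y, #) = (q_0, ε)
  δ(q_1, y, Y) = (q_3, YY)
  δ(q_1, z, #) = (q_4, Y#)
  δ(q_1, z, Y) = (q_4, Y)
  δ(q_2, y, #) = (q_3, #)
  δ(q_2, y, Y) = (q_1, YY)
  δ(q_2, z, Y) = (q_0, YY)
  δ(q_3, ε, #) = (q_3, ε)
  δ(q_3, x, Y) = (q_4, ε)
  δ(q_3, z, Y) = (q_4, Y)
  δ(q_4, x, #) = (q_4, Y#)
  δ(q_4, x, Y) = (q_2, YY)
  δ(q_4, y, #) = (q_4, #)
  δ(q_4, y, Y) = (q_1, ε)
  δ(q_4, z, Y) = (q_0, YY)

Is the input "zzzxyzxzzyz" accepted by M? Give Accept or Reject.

Reject

(q_0, zzzxyzxzzyz, #) ⊢ (q_2, zzxyzxzzyz, Y#) ⊢ (q_0, zxyzxzzyz, YY#) ⊢ (q_4, xyzxzzyz, YY#) ⊢ (q_2, yzxzzyz, YYY#) ⊢ (q_1, zxzzyz, YYYY#) ⊢ (q_4, xzzyz, YYYY#) ⊢ (q_2, zzyz, YYYYY#) ⊢ (q_0, zyz, YYYYYY#) ⊢ (q_4, yz, YYYYYY#) ⊢ (q_1, z, YYYYY#) ⊢ (q_4, ε, YYYYY#)
All input consumed; stack is YYYYY#, not empty, and no further ε-move applies.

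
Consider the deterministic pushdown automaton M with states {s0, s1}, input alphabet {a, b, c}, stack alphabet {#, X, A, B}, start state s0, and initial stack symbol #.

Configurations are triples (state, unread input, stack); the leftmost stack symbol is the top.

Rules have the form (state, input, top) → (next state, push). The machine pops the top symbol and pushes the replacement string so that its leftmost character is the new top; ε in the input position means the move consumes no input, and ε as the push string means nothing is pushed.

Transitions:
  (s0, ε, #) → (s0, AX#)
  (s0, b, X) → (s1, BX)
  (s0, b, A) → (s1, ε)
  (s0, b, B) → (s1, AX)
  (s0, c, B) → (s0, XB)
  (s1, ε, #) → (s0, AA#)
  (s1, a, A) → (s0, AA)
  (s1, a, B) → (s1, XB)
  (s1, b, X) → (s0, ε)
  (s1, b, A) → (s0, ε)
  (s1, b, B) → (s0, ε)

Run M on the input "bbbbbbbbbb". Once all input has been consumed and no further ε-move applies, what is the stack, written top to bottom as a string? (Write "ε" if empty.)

AX#

(s0, bbbbbbbbbb, #)
  ε-move, top #: go to s0, push AX# → (s0, bbbbbbbbbb, AX#)
  read b, top A: go to s1, push ε → (s1, bbbbbbbbb, X#)
  read b, top X: go to s0, push ε → (s0, bbbbbbbb, #)
  ε-move, top #: go to s0, push AX# → (s0, bbbbbbbb, AX#)
  read b, top A: go to s1, push ε → (s1, bbbbbbb, X#)
  read b, top X: go to s0, push ε → (s0, bbbbbb, #)
  ε-move, top #: go to s0, push AX# → (s0, bbbbbb, AX#)
  read b, top A: go to s1, push ε → (s1, bbbbb, X#)
  read b, top X: go to s0, push ε → (s0, bbbb, #)
  ε-move, top #: go to s0, push AX# → (s0, bbbb, AX#)
  read b, top A: go to s1, push ε → (s1, bbb, X#)
  read b, top X: go to s0, push ε → (s0, bb, #)
  ε-move, top #: go to s0, push AX# → (s0, bb, AX#)
  read b, top A: go to s1, push ε → (s1, b, X#)
  read b, top X: go to s0, push ε → (s0, ε, #)
  ε-move, top #: go to s0, push AX# → (s0, ε, AX#)
All input consumed in state s0 with stack AX#.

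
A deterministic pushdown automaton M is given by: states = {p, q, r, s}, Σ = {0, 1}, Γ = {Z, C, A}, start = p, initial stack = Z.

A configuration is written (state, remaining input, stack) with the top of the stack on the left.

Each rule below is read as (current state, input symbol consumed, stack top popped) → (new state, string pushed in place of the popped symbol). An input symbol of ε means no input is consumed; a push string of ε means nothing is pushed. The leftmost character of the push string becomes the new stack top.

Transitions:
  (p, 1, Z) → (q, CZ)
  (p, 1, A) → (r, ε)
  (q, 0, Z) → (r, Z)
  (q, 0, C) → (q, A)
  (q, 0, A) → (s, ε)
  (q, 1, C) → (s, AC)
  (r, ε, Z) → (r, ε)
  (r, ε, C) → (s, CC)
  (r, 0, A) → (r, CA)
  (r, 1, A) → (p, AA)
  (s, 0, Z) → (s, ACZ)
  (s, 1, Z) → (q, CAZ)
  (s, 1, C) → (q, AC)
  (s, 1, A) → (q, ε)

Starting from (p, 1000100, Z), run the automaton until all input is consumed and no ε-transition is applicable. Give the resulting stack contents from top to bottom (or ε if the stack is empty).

(p, 1000100, Z)
  read 1, top Z: go to q, push CZ → (q, 000100, CZ)
  read 0, top C: go to q, push A → (q, 00100, AZ)
  read 0, top A: go to s, push ε → (s, 0100, Z)
  read 0, top Z: go to s, push ACZ → (s, 100, ACZ)
  read 1, top A: go to q, push ε → (q, 00, CZ)
  read 0, top C: go to q, push A → (q, 0, AZ)
  read 0, top A: go to s, push ε → (s, ε, Z)
All input consumed in state s with stack Z.

Z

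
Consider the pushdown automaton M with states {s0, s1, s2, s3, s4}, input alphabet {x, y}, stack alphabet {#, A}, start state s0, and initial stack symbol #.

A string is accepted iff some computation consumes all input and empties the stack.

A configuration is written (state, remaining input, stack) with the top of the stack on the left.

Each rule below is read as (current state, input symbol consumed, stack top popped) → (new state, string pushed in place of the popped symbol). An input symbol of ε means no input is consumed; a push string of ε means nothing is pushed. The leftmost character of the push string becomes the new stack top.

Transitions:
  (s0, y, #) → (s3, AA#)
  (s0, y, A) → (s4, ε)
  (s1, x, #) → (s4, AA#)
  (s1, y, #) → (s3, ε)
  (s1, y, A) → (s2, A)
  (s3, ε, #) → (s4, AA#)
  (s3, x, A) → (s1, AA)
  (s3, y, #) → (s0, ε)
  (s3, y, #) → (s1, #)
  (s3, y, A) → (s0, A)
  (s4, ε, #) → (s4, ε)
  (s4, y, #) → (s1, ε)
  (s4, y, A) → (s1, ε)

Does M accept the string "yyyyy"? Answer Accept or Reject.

Accept

One accepting computation: (s0, yyyyy, #) ⊢ (s3, yyyy, AA#) ⊢ (s0, yyy, AA#) ⊢ (s4, yy, A#) ⊢ (s1, y, #) ⊢ (s3, ε, ε)
All input consumed and the stack is empty.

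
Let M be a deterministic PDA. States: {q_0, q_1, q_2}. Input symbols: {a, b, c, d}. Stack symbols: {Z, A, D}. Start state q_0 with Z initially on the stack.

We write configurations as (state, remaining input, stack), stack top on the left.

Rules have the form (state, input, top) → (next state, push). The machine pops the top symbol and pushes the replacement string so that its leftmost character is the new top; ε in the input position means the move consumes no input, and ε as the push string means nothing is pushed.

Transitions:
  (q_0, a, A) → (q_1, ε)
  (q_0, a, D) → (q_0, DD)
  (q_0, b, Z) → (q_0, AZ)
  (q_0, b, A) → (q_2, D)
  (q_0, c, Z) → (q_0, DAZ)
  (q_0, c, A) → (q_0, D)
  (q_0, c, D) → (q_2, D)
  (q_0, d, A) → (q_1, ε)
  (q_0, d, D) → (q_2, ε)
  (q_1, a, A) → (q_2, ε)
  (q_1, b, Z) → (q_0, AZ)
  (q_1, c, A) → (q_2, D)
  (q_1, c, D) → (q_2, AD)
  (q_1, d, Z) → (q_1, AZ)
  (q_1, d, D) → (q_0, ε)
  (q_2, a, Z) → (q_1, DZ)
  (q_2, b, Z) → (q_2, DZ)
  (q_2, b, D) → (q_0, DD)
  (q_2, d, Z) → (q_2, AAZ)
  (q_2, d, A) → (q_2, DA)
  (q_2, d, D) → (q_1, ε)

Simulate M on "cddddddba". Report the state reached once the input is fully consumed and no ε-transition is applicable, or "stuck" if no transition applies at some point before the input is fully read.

stuck

(q_0, cddddddba, Z)
  read c, top Z: go to q_0, push DAZ → (q_0, ddddddba, DAZ)
  read d, top D: go to q_2, push ε → (q_2, dddddba, AZ)
  read d, top A: go to q_2, push DA → (q_2, ddddba, DAZ)
  read d, top D: go to q_1, push ε → (q_1, dddba, AZ)
No transition for (q_1, d, top A); M blocks with input dddba remaining.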